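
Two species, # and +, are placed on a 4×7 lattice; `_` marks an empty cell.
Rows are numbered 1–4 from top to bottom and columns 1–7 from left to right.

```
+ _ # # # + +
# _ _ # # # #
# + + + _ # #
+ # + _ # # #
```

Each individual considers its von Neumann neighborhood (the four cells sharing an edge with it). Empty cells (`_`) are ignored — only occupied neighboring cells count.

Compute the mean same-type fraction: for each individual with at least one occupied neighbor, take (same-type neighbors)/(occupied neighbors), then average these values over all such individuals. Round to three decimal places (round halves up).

0.641

Row 1: (1,1)+ 0/1 · (1,3)# 1/1 · (1,4)# 3/3 · (1,5)# 2/3 · (1,6)+ 1/3 · (1,7)+ 1/2
Row 2: (2,1)# 1/2 · (2,4)# 2/3 · (2,5)# 3/3 · (2,6)# 3/4 · (2,7)# 2/3
Row 3: (3,1)# 1/3 · (3,2)+ 1/3 · (3,3)+ 3/3 · (3,4)+ 1/2 · (3,6)# 3/3 · (3,7)# 3/3
Row 4: (4,1)+ 0/2 · (4,2)# 0/3 · (4,3)+ 1/2 · (4,5)# 1/1 · (4,6)# 3/3 · (4,7)# 2/2
Sum over 23 individuals: 0/1 + 1/1 + 3/3 + 2/3 + 1/3 + 1/2 + 1/2 + 2/3 + 3/3 + 3/4 + 2/3 + 1/3 + 1/3 + 3/3 + 1/2 + 3/3 + 3/3 + 0/2 + 0/3 + 1/2 + 1/1 + 3/3 + 2/2 = 59/4; mean = 59/4 ÷ 23 = 59/92 = 0.641304… → 0.641.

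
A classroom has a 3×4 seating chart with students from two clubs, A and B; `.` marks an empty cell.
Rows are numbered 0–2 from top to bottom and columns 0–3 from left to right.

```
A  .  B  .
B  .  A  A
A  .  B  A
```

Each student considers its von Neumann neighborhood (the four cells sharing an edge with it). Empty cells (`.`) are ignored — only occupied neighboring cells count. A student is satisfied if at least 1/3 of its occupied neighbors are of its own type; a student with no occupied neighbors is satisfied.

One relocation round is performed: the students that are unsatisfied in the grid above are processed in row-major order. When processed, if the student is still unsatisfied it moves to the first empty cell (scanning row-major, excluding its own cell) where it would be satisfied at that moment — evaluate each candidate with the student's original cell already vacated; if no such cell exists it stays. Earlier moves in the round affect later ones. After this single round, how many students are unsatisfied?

Initially unsatisfied (in order): (0,0), (0,2), (1,0), (2,0), (2,2).
  (0,0) → (0,3).
  (0,2) → (0,0).
  (1,0): now satisfied by earlier moves; stays.
  (2,0) → (0,2).
  (2,2) → (0,1).
Resulting grid:
B B A A
B . A A
. . . A
All satisfied now.

0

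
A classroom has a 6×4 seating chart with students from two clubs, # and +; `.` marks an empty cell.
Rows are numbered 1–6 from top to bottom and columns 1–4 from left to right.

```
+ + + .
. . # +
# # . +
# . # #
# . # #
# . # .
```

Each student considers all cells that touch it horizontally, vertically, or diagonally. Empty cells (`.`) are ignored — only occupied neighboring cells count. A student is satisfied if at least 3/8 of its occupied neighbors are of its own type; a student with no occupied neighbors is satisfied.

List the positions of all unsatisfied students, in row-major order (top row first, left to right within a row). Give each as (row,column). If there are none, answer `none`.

Row 1: (1,1)+ 1/1 ✓ · (1,2)+ 2/3 ✓ · (1,3)+ 2/3 ✓
Row 2: (2,3)# 1/5 ✗ · (2,4)+ 2/3 ✓
Row 3: (3,1)# 2/2 ✓ · (3,2)# 4/4 ✓ · (3,4)+ 1/4 ✗
Row 4: (4,1)# 3/3 ✓ · (4,3)# 4/5 ✓ · (4,4)# 3/4 ✓
Row 5: (5,1)# 2/2 ✓ · (5,3)# 4/4 ✓ · (5,4)# 4/4 ✓
Row 6: (6,1)# 1/1 ✓ · (6,3)# 2/2 ✓

(2,3), (3,4)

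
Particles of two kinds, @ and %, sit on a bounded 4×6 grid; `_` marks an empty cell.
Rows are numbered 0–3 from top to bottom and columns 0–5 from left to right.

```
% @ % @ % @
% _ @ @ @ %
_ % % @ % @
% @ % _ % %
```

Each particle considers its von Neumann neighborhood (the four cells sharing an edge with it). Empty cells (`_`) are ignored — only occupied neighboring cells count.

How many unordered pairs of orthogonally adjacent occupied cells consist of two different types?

19

Scan each occupied cell's neighbors to the right and below so each pair is counted once.
Row 0: %(0,0)–@(0,1)≠ %(0,0)–%(1,0)= @(0,1)–%(0,2)≠ %(0,2)–@(0,3)≠ %(0,2)–@(1,2)≠ @(0,3)–%(0,4)≠ @(0,3)–@(1,3)= %(0,4)–@(0,5)≠ %(0,4)–@(1,4)≠ @(0,5)–%(1,5)≠  → 8/10 unlike.
Row 1: @(1,2)–@(1,3)= @(1,2)–%(2,2)≠ @(1,3)–@(1,4)= @(1,3)–@(2,3)= @(1,4)–%(1,5)≠ @(1,4)–%(2,4)≠ %(1,5)–@(2,5)≠  → 4/7 unlike.
Row 2: %(2,1)–%(2,2)= %(2,1)–@(3,1)≠ %(2,2)–@(2,3)≠ %(2,2)–%(3,2)= @(2,3)–%(2,4)≠ %(2,4)–@(2,5)≠ %(2,4)–%(3,4)= @(2,5)–%(3,5)≠  → 5/8 unlike.
Row 3: %(3,0)–@(3,1)≠ @(3,1)–%(3,2)≠ %(3,4)–%(3,5)=  → 2/3 unlike.
Total adjacent occupied pairs: 28; unlike-type pairs: 19.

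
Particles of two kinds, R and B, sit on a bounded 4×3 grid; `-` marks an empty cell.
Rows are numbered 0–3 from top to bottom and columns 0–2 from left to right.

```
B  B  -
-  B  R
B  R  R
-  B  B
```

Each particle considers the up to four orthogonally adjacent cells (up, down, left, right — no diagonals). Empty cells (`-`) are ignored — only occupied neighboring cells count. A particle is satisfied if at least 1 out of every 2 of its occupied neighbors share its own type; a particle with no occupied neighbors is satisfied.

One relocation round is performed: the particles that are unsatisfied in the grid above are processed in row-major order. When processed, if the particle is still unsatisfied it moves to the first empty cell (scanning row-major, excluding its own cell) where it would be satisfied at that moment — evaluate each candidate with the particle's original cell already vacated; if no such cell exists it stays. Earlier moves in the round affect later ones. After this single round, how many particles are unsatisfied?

Initially unsatisfied (in order): (1,1), (2,0), (2,1).
  (1,1) → (0,2).
  (2,0) → (1,0).
  (2,1): now satisfied by earlier moves; stays.
Resulting grid:
B B B
B - R
- R R
- B B
All satisfied now.

0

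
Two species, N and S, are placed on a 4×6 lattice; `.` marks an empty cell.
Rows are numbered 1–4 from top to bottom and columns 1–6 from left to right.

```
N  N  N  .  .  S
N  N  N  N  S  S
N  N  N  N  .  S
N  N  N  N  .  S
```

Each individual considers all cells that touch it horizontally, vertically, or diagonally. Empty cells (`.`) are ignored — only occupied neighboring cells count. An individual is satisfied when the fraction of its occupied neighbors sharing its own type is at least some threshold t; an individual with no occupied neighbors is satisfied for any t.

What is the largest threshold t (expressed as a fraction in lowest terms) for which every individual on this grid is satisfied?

(1,1)N 3/3
(1,2)N 5/5
(1,3)N 4/4
(1,6)S 2/2
(2,1)N 5/5
(2,2)N 8/8
(2,3)N 7/7
(2,4)N 4/5
(2,5)S 3/5
(2,6)S 3/3
(3,1)N 5/5
(3,2)N 8/8
(3,3)N 8/8
(3,4)N 5/6
(3,6)S 3/3
(4,1)N 3/3
(4,2)N 5/5
(4,3)N 5/5
(4,4)N 3/3
(4,6)S 1/1
The smallest same-type fraction is 3/5 at (2,5), which reduces to 3/5. Any threshold above that leaves this individual unsatisfied.

3/5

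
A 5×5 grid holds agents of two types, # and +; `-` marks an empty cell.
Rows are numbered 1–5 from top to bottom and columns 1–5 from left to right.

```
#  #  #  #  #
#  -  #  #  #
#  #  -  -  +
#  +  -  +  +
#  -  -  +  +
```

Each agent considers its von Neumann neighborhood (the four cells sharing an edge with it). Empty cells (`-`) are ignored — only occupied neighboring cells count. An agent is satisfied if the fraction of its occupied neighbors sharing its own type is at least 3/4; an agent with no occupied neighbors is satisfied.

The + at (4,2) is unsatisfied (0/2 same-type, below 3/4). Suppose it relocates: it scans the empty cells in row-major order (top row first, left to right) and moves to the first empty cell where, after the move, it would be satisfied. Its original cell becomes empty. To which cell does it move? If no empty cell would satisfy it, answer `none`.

Vacating (4,2). Empty cells in order:
  (2,2): 0/4 same-type → still unsatisfied.
  (3,3): 0/2 same-type → still unsatisfied.
  (3,4): 2/3 same-type → still unsatisfied.
  (4,3): 1/1 same-type → satisfied — stop here.

(4,3)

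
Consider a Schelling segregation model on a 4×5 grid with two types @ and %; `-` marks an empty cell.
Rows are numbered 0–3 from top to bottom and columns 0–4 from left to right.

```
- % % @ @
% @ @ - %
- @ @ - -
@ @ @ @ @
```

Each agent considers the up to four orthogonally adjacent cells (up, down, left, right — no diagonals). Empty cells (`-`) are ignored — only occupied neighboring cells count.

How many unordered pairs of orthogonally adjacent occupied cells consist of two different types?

Scan each occupied cell's neighbors to the right and below so each pair is counted once.
From row 0: 4 unlike of 6 pairs (running 4/6).
From row 1: 1 unlike of 4 pairs (running 5/10).
From row 2: 0 unlike of 3 pairs (running 5/13).
From row 3: 0 unlike of 4 pairs (running 5/17).
Total adjacent occupied pairs: 17; unlike-type pairs: 5.

5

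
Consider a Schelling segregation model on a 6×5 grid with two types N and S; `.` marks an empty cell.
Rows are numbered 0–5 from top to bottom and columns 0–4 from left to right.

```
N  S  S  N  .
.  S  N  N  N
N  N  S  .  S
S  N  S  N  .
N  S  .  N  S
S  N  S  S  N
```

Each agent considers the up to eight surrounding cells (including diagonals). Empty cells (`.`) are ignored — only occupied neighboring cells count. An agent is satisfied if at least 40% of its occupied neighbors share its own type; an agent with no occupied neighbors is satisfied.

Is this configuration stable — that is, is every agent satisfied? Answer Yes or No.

Row 0: (0,0)N 0/2 ✗ · (0,1)S 2/4 ✓ · (0,2)S 2/5 ✓ · (0,3)N 3/4 ✓
Row 1: (1,1)S 3/7 ✓ · (1,2)N 3/7 ✓ · (1,3)N 3/6 ✓ · (1,4)N 2/3 ✓
Row 2: (2,0)N 2/4 ✓ · (2,1)N 3/7 ✓ · (2,2)S 2/7 ✗ · (2,4)S 0/3 ✗
Row 3: (3,0)S 1/5 ✗ · (3,1)N 3/7 ✓ · (3,2)S 2/6 ✗ · (3,3)N 1/5 ✗
Row 4: (4,0)N 2/5 ✓ · (4,1)S 4/7 ✓ · (4,3)N 2/6 ✗ · (4,4)S 1/4 ✗
Row 5: (5,0)S 1/3 ✗ · (5,1)N 1/4 ✗ · (5,2)S 2/4 ✓ · (5,3)S 2/4 ✓ · (5,4)N 1/3 ✗
For instance (0,0) has only 0/2 same-type neighbors, below 2/5.

No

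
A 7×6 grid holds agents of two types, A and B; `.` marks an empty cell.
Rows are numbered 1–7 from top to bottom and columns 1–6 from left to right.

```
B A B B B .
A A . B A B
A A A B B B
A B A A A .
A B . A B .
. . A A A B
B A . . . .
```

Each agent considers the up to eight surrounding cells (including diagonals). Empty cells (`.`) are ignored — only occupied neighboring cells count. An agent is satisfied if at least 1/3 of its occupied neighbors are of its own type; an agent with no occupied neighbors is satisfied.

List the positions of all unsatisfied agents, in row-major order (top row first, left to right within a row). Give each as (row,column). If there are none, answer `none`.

(1,1)B 0/3 not
(1,2)A 2/4 satisfied
(1,3)B 2/4 satisfied
(1,4)B 3/4 satisfied
(1,5)B 3/4 satisfied
(2,1)A 4/5 satisfied
(2,2)A 5/7 satisfied
(2,4)B 5/7 satisfied
(2,5)A 0/7 not
(2,6)B 3/4 satisfied
(3,1)A 4/5 satisfied
(3,2)A 6/7 satisfied
(3,3)A 4/7 satisfied
(3,4)B 2/7 not
(3,5)B 4/7 satisfied
(3,6)B 2/4 satisfied
(4,1)A 3/5 satisfied
(4,2)B 1/7 not
(4,3)A 4/7 satisfied
(4,4)A 4/7 satisfied
(4,5)A 2/6 satisfied
(5,1)A 1/3 satisfied
(5,2)B 1/5 not
(5,4)A 6/7 satisfied
(5,5)B 1/6 not
(6,3)A 3/4 satisfied
(6,4)A 3/4 satisfied
(6,5)A 2/4 satisfied
(6,6)B 1/2 satisfied
(7,1)B 0/1 not
(7,2)A 1/2 satisfied

(1,1), (2,5), (3,4), (4,2), (5,2), (5,5), (7,1)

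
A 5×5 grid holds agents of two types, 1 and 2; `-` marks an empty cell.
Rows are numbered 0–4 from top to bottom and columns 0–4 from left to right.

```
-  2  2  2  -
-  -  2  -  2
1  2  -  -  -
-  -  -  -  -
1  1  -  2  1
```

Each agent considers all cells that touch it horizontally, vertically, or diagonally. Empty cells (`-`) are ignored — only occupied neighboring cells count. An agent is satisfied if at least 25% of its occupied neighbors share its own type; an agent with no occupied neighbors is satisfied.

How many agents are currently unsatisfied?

3

Row 0: (0,1)2 2/2 ✓ · (0,2)2 3/3 ✓ · (0,3)2 3/3 ✓
Row 1: (1,2)2 4/4 ✓ · (1,4)2 1/1 ✓
Row 2: (2,0)1 0/1 ✗ · (2,1)2 1/2 ✓
Row 4: (4,0)1 1/1 ✓ · (4,1)1 1/1 ✓ · (4,3)2 0/1 ✗ · (4,4)1 0/1 ✗
Unsatisfied: (2,0), (4,3), (4,4) — 3 in total.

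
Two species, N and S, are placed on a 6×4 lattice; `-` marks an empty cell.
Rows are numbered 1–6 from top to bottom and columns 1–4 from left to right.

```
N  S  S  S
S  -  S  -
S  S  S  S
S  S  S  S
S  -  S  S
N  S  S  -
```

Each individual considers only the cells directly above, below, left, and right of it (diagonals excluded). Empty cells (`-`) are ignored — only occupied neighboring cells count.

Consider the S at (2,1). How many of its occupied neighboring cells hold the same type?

1

Occupied neighbors of (2,1): (1,1)=N, (3,1)=S.
Same type (S): 1 of 2.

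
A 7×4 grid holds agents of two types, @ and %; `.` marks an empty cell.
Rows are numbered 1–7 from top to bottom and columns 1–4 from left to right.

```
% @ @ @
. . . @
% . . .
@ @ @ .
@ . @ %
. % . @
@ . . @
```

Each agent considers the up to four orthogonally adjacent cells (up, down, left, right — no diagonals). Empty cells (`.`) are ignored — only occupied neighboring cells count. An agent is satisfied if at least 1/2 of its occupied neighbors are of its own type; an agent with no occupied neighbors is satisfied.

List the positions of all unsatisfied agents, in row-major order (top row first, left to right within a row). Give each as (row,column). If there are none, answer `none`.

(1,1), (3,1), (5,4)

Row 1: (1,1)% 0/1 ✗ · (1,2)@ 1/2 ✓ · (1,3)@ 2/2 ✓ · (1,4)@ 2/2 ✓
Row 2: (2,4)@ 1/1 ✓
Row 3: (3,1)% 0/1 ✗
Row 4: (4,1)@ 2/3 ✓ · (4,2)@ 2/2 ✓ · (4,3)@ 2/2 ✓
Row 5: (5,1)@ 1/1 ✓ · (5,3)@ 1/2 ✓ · (5,4)% 0/2 ✗
Row 6: (6,2)% 0/0 ✓ · (6,4)@ 1/2 ✓
Row 7: (7,1)@ 0/0 ✓ · (7,4)@ 1/1 ✓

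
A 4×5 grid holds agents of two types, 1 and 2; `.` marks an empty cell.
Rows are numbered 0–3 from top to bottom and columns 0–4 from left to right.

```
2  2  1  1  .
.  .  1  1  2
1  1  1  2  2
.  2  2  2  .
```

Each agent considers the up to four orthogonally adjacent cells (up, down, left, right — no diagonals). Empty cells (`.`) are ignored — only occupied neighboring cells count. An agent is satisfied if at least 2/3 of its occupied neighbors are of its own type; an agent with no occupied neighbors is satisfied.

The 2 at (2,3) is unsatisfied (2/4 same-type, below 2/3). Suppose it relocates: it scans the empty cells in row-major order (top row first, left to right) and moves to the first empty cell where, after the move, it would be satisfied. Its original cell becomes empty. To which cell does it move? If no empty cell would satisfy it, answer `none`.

(3,4)

Vacating (2,3). Empty cells in order:
  (0,4): 1/2 same-type → still unsatisfied.
  (1,0): 1/2 same-type → still unsatisfied.
  (1,1): 1/3 same-type → still unsatisfied.
  (3,0): 1/2 same-type → still unsatisfied.
  (3,4): 2/2 same-type → satisfied — stop here.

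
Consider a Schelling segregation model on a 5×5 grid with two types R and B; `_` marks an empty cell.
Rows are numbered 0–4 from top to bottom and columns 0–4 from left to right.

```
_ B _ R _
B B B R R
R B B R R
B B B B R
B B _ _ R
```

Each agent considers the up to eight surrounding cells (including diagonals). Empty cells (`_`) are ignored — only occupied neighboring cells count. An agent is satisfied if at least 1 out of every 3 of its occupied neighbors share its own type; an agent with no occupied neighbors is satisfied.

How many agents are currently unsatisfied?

1

(0,1)B 3/3 ok
(0,3)R 2/3 ok
(1,0)B 3/4 ok
(1,1)B 5/6 ok
(1,2)B 4/7 ok
(1,3)R 4/6 ok
(1,4)R 4/4 ok
(2,0)R 0/5 unhappy
(2,1)B 7/8 ok
(2,2)B 6/8 ok
(2,3)R 4/8 ok
(2,4)R 4/5 ok
(3,0)B 4/5 ok
(3,1)B 6/7 ok
(3,2)B 5/6 ok
(3,3)B 2/6 ok
(3,4)R 3/4 ok
(4,0)B 3/3 ok
(4,1)B 4/4 ok
(4,4)R 1/2 ok
Unsatisfied: (2,0) — 1 in total.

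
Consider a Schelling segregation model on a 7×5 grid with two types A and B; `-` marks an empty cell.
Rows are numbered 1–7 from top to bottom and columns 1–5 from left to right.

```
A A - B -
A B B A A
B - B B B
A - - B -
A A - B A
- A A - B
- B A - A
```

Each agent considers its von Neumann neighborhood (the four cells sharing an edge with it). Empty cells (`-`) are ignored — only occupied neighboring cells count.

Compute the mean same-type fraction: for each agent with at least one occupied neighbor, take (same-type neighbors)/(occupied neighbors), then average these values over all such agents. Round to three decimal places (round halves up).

(1,1)A 2/2
(1,2)A 1/2
(1,4)B 0/1
(2,1)A 1/3
(2,2)B 1/3
(2,3)B 2/3
(2,4)A 1/4
(2,5)A 1/2
(3,1)B 0/2
(3,3)B 2/2
(3,4)B 3/4
(3,5)B 1/2
(4,1)A 1/2
(4,4)B 2/2
(5,1)A 2/2
(5,2)A 2/2
(5,4)B 1/2
(5,5)A 0/2
(6,2)A 2/3
(6,3)A 2/2
(6,5)B 0/2
(7,2)B 0/2
(7,3)A 1/2
(7,5)A 0/1
Sum over 24 agents: 2/2 + 1/2 + 0/1 + 1/3 + 1/3 + 2/3 + 1/4 + 1/2 + 0/2 + 2/2 + 3/4 + 1/2 + 1/2 + 2/2 + 2/2 + 2/2 + 1/2 + 0/2 + 2/3 + 2/2 + 0/2 + 0/2 + 1/2 + 0/1 = 12; mean = 12 ÷ 24 = 1/2 = 0.5 → 0.500.

0.500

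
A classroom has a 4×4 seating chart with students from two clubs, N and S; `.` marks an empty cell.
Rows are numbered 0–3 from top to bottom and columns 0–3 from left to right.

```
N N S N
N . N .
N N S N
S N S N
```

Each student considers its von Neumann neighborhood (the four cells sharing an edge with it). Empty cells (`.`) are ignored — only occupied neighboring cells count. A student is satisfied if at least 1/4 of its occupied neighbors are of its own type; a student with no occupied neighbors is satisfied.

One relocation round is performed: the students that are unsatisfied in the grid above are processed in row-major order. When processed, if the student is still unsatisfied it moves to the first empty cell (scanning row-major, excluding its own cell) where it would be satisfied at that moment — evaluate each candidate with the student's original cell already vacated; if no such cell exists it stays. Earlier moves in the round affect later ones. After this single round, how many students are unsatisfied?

0

Initially unsatisfied (in order): (0,2), (0,3), (1,2), (3,0).
  (0,2): no empty cell satisfies it; stays.
  (0,3) → (1,1).
  (1,2): now satisfied by earlier moves; stays.
  (3,0) → (0,3).
Resulting grid:
N N S S
N N N .
N N S N
. N S N
All satisfied now.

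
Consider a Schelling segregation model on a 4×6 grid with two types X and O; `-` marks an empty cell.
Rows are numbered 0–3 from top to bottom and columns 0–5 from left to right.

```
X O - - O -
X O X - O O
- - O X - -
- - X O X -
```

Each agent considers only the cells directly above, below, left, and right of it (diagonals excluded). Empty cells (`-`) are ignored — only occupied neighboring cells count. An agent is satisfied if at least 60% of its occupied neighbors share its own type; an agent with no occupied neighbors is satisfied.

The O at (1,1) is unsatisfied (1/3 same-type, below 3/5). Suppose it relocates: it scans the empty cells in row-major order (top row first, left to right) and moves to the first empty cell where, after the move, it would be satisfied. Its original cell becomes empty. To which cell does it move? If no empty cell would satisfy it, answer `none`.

(0,3)

Vacating (1,1). Empty cells in order:
  (0,2): 1/2 same-type → still unsatisfied.
  (0,3): 1/1 same-type → satisfied — stop here.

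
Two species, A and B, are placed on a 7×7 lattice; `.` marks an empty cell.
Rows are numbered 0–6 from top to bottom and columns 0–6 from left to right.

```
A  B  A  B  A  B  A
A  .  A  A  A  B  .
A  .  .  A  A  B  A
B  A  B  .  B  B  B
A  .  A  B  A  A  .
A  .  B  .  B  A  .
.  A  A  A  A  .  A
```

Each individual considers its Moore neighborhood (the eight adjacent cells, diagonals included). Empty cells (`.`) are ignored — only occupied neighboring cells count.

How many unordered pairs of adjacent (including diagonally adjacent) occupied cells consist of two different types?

Scan each occupied cell's neighbors to the right and below (and the two forward diagonals) so each pair is counted once.
From row 0: 14 unlike of 20 pairs (running 14/20).
From row 1: 4 unlike of 13 pairs (running 18/33).
From row 2: 9 unlike of 14 pairs (running 27/47).
From row 3: 9 unlike of 15 pairs (running 36/62).
From row 4: 5 unlike of 11 pairs (running 41/73).
From row 5: 6 unlike of 9 pairs (running 47/82).
From row 6: 0 unlike of 3 pairs (running 47/85).
Total adjacent occupied pairs: 85; unlike-type pairs: 47.

47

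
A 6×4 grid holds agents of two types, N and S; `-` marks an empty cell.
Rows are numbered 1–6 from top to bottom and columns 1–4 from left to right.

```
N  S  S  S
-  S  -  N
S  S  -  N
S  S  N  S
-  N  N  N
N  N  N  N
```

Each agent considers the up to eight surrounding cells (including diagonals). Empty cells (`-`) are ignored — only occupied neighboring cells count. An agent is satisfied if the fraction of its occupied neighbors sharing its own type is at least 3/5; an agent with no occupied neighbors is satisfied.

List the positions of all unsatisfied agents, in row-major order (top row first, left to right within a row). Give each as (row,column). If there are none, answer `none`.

Row 1: (1,1)N 0/2 ✗ · (1,2)S 2/3 ✓ · (1,3)S 3/4 ✓ · (1,4)S 1/2 ✗
Row 2: (2,2)S 4/5 ✓ · (2,4)N 1/3 ✗
Row 3: (3,1)S 4/4 ✓ · (3,2)S 4/5 ✓ · (3,4)N 2/3 ✓
Row 4: (4,1)S 3/4 ✓ · (4,2)S 3/6 ✗ · (4,3)N 4/7 ✗ · (4,4)S 0/4 ✗
Row 5: (5,2)N 5/7 ✓ · (5,3)N 6/8 ✓ · (5,4)N 4/5 ✓
Row 6: (6,1)N 2/2 ✓ · (6,2)N 4/4 ✓ · (6,3)N 5/5 ✓ · (6,4)N 3/3 ✓

(1,1), (1,4), (2,4), (4,2), (4,3), (4,4)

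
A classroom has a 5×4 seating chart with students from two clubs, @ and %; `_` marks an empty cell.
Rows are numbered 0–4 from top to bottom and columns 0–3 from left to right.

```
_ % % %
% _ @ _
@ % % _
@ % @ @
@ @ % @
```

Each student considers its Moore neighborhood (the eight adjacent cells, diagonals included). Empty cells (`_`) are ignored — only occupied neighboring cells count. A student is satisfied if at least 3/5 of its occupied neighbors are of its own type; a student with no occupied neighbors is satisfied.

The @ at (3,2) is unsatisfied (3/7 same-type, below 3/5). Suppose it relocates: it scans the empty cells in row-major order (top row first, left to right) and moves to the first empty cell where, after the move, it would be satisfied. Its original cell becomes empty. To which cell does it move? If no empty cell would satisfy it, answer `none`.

(2,3)

Vacating (3,2). Empty cells in order:
  (0,0): 0/2 same-type → still unsatisfied.
  (1,1): 2/7 same-type → still unsatisfied.
  (1,3): 1/4 same-type → still unsatisfied.
  (2,3): 2/3 same-type → satisfied — stop here.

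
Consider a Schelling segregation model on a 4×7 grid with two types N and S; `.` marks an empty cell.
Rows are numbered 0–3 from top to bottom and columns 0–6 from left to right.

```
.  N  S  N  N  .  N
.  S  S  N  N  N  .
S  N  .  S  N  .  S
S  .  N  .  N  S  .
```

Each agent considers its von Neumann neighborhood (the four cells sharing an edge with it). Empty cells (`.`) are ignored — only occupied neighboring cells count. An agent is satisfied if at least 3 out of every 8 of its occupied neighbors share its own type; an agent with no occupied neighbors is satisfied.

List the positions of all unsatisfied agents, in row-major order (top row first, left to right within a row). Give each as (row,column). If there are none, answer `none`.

Row 0: (0,1)N 0/2 ✗ · (0,2)S 1/3 ✗ · (0,3)N 2/3 ✓ · (0,4)N 2/2 ✓ · (0,6)N 0/0 ✓
Row 1: (1,1)S 1/3 ✗ · (1,2)S 2/3 ✓ · (1,3)N 2/4 ✓ · (1,4)N 4/4 ✓ · (1,5)N 1/1 ✓
Row 2: (2,0)S 1/2 ✓ · (2,1)N 0/2 ✗ · (2,3)S 0/2 ✗ · (2,4)N 2/3 ✓ · (2,6)S 0/0 ✓
Row 3: (3,0)S 1/1 ✓ · (3,2)N 0/0 ✓ · (3,4)N 1/2 ✓ · (3,5)S 0/1 ✗

(0,1), (0,2), (1,1), (2,1), (2,3), (3,5)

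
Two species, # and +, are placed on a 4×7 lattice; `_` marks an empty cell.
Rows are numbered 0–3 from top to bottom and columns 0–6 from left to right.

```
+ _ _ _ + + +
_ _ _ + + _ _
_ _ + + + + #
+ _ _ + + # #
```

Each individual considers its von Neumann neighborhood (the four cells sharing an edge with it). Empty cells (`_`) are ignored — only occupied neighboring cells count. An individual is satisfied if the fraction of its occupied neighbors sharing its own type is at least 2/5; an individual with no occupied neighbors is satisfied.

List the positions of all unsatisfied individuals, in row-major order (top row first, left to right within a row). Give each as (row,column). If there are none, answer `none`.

(0,0)+ 0/0 ✓
(0,4)+ 2/2 ✓
(0,5)+ 2/2 ✓
(0,6)+ 1/1 ✓
(1,3)+ 2/2 ✓
(1,4)+ 3/3 ✓
(2,2)+ 1/1 ✓
(2,3)+ 4/4 ✓
(2,4)+ 4/4 ✓
(2,5)+ 1/3 ✗
(2,6)# 1/2 ✓
(3,0)+ 0/0 ✓
(3,3)+ 2/2 ✓
(3,4)+ 2/3 ✓
(3,5)# 1/3 ✗
(3,6)# 2/2 ✓

(2,5), (3,5)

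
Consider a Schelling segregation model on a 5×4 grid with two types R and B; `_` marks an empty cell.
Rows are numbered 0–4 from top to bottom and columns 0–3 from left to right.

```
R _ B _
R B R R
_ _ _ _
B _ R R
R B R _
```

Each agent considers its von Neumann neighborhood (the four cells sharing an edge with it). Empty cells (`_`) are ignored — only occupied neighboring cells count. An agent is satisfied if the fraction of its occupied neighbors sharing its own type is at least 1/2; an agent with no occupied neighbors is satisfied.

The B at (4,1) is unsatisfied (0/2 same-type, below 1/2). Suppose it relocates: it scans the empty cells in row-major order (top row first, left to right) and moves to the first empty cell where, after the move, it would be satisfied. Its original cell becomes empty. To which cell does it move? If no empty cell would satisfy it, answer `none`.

Vacating (4,1). Empty cells in order:
  (0,1): 2/3 same-type → satisfied — stop here.

(0,1)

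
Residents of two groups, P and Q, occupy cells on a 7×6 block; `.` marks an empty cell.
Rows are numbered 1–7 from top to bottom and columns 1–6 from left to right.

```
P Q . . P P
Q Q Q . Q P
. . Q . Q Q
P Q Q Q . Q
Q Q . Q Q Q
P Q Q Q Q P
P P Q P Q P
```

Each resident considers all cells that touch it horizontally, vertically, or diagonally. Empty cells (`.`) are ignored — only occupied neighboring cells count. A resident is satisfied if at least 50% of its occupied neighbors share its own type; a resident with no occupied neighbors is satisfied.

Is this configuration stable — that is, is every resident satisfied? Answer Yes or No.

(1,1)P 0/3 not
(1,2)Q 3/4 satisfied
(1,5)P 2/3 satisfied
(1,6)P 2/3 satisfied
(2,1)Q 2/3 satisfied
(2,2)Q 4/5 satisfied
(2,3)Q 3/3 satisfied
(2,5)Q 2/5 not
(2,6)P 2/5 not
(3,3)Q 5/5 satisfied
(3,5)Q 4/5 satisfied
(3,6)Q 3/4 satisfied
(4,1)P 0/3 not
(4,2)Q 4/5 satisfied
(4,3)Q 5/5 satisfied
(4,4)Q 5/5 satisfied
(4,6)Q 4/4 satisfied
(5,1)Q 3/5 satisfied
(5,2)Q 5/7 satisfied
(5,4)Q 6/6 satisfied
(5,5)Q 6/7 satisfied
(5,6)Q 3/4 satisfied
(6,1)P 2/5 not
(6,2)Q 4/7 satisfied
(6,3)Q 5/7 satisfied
(6,4)Q 6/7 satisfied
(6,5)Q 5/8 satisfied
(6,6)P 1/5 not
(7,1)P 2/3 satisfied
(7,2)P 2/5 not
(7,3)Q 3/5 satisfied
(7,4)P 0/5 not
(7,5)Q 2/5 not
(7,6)P 1/3 not
For instance (1,1) has only 0/3 same-type neighbors, below 1/2.

No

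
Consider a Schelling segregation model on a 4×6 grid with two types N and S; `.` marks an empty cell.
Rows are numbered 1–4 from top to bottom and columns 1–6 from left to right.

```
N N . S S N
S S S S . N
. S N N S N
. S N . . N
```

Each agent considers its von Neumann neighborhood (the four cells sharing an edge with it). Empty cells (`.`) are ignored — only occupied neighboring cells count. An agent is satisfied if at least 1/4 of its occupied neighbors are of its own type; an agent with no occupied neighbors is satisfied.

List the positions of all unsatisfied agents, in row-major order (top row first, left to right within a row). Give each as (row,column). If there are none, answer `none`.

Row 1: (1,1)N 1/2 ok · (1,2)N 1/2 ok · (1,4)S 2/2 ok · (1,5)S 1/2 ok · (1,6)N 1/2 ok
Row 2: (2,1)S 1/2 ok · (2,2)S 3/4 ok · (2,3)S 2/3 ok · (2,4)S 2/3 ok · (2,6)N 2/2 ok
Row 3: (3,2)S 2/3 ok · (3,3)N 2/4 ok · (3,4)N 1/3 ok · (3,5)S 0/2 unhappy · (3,6)N 2/3 ok
Row 4: (4,2)S 1/2 ok · (4,3)N 1/2 ok · (4,6)N 1/1 ok

(3,5)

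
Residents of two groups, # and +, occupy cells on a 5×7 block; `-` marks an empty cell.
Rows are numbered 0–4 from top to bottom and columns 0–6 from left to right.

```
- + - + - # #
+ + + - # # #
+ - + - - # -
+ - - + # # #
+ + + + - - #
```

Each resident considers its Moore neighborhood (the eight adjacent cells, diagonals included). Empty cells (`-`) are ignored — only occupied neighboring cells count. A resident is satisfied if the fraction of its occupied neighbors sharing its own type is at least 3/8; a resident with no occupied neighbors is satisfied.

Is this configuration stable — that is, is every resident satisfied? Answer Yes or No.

Yes

Row 0: (0,1)+ 3/3 satisfied · (0,3)+ 1/2 satisfied · (0,5)# 4/4 satisfied · (0,6)# 3/3 satisfied
Row 1: (1,0)+ 3/3 satisfied · (1,1)+ 5/5 satisfied · (1,2)+ 4/4 satisfied · (1,4)# 3/4 satisfied · (1,5)# 5/5 satisfied · (1,6)# 4/4 satisfied
Row 2: (2,0)+ 3/3 satisfied · (2,2)+ 3/3 satisfied · (2,5)# 6/6 satisfied
Row 3: (3,0)+ 3/3 satisfied · (3,3)+ 3/4 satisfied · (3,4)# 2/4 satisfied · (3,5)# 4/4 satisfied · (3,6)# 3/3 satisfied
Row 4: (4,0)+ 2/2 satisfied · (4,1)+ 3/3 satisfied · (4,2)+ 3/3 satisfied · (4,3)+ 2/3 satisfied · (4,6)# 2/2 satisfied
All meet the threshold, so the configuration is stable.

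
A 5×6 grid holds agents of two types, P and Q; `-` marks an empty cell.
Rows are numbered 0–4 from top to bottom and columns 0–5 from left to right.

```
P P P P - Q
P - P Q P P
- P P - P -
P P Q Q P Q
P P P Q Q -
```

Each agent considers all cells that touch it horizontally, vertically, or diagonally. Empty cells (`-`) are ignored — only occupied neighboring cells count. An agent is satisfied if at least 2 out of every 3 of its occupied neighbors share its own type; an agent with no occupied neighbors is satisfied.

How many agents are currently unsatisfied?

11

(0,0)P 2/2 satisfied
(0,1)P 4/4 satisfied
(0,2)P 3/4 satisfied
(0,3)P 3/4 satisfied
(0,5)Q 0/2 not
(1,0)P 3/3 satisfied
(1,2)P 5/6 satisfied
(1,3)Q 0/6 not
(1,4)P 3/5 not
(1,5)P 2/3 satisfied
(2,1)P 5/6 satisfied
(2,2)P 3/6 not
(2,4)P 3/6 not
(3,0)P 4/4 satisfied
(3,1)P 6/7 satisfied
(3,2)Q 2/7 not
(3,3)Q 3/7 not
(3,4)P 1/5 not
(3,5)Q 1/3 not
(4,0)P 3/3 satisfied
(4,1)P 4/5 satisfied
(4,2)P 2/5 not
(4,3)Q 3/5 not
(4,4)Q 3/4 satisfied
Unsatisfied: (0,5), (1,3), (1,4), (2,2), (2,4), (3,2), (3,3), (3,4), (3,5), (4,2), (4,3) — 11 in total.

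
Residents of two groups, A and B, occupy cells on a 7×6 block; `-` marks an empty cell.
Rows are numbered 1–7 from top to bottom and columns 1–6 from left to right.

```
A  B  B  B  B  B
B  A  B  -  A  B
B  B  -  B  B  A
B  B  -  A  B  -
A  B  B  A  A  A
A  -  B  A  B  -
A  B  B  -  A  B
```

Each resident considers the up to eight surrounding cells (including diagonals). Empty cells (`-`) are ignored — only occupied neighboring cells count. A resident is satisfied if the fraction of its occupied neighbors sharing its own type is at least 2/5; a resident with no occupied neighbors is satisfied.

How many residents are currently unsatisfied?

Row 1: (1,1)A 1/3 ✗ · (1,2)B 3/5 ✓ · (1,3)B 3/4 ✓ · (1,4)B 3/4 ✓ · (1,5)B 3/4 ✓ · (1,6)B 2/3 ✓
Row 2: (2,1)B 3/5 ✓ · (2,2)A 1/7 ✗ · (2,3)B 5/6 ✓ · (2,5)A 1/7 ✗ · (2,6)B 3/5 ✓
Row 3: (3,1)B 4/5 ✓ · (3,2)B 5/6 ✓ · (3,4)B 3/5 ✓ · (3,5)B 3/6 ✓ · (3,6)A 1/4 ✗
Row 4: (4,1)B 4/5 ✓ · (4,2)B 5/6 ✓ · (4,4)A 2/6 ✗ · (4,5)B 2/7 ✗
Row 5: (5,1)A 1/4 ✗ · (5,2)B 4/6 ✓ · (5,3)B 3/6 ✓ · (5,4)A 3/7 ✓ · (5,5)A 4/6 ✓ · (5,6)A 1/3 ✗
Row 6: (6,1)A 2/4 ✓ · (6,3)B 4/6 ✓ · (6,4)A 3/7 ✓ · (6,5)B 1/6 ✗
Row 7: (7,1)A 1/2 ✓ · (7,2)B 2/4 ✓ · (7,3)B 2/3 ✓ · (7,5)A 1/3 ✗ · (7,6)B 1/2 ✓
Unsatisfied: (1,1), (2,2), (2,5), (3,6), (4,4), (4,5), (5,1), (5,6), (6,5), (7,5) — 10 in total.

10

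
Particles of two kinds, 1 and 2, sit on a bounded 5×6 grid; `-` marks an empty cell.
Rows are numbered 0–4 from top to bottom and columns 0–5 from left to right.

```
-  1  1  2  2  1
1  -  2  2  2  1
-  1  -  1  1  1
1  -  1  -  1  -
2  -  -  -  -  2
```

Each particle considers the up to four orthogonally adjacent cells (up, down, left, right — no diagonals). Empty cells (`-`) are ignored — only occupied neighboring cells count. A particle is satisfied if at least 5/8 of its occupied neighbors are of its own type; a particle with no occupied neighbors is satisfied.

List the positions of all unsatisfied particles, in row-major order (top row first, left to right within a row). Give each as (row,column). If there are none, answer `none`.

(0,1)1 1/1 satisfied
(0,2)1 1/3 not
(0,3)2 2/3 satisfied
(0,4)2 2/3 satisfied
(0,5)1 1/2 not
(1,0)1 0/0 satisfied
(1,2)2 1/2 not
(1,3)2 3/4 satisfied
(1,4)2 2/4 not
(1,5)1 2/3 satisfied
(2,1)1 0/0 satisfied
(2,3)1 1/2 not
(2,4)1 3/4 satisfied
(2,5)1 2/2 satisfied
(3,0)1 0/1 not
(3,2)1 0/0 satisfied
(3,4)1 1/1 satisfied
(4,0)2 0/1 not
(4,5)2 0/0 satisfied

(0,2), (0,5), (1,2), (1,4), (2,3), (3,0), (4,0)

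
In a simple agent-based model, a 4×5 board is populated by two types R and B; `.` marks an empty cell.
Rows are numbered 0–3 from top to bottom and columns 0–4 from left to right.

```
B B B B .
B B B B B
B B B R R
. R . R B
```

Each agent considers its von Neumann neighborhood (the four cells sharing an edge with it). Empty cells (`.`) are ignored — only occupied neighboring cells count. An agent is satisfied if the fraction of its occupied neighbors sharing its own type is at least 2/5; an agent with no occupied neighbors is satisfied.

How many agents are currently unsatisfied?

Row 0: (0,0)B 2/2 ✓ · (0,1)B 3/3 ✓ · (0,2)B 3/3 ✓ · (0,3)B 2/2 ✓
Row 1: (1,0)B 3/3 ✓ · (1,1)B 4/4 ✓ · (1,2)B 4/4 ✓ · (1,3)B 3/4 ✓ · (1,4)B 1/2 ✓
Row 2: (2,0)B 2/2 ✓ · (2,1)B 3/4 ✓ · (2,2)B 2/3 ✓ · (2,3)R 2/4 ✓ · (2,4)R 1/3 ✗
Row 3: (3,1)R 0/1 ✗ · (3,3)R 1/2 ✓ · (3,4)B 0/2 ✗
Unsatisfied: (2,4), (3,1), (3,4) — 3 in total.

3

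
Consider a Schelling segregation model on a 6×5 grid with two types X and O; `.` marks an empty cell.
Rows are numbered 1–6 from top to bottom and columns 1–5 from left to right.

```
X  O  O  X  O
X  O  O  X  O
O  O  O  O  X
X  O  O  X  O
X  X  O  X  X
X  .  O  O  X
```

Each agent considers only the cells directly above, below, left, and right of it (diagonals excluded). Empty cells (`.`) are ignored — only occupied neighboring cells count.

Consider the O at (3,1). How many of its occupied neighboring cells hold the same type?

Occupied neighbors of (3,1): (2,1)=X, (4,1)=X, (3,2)=O.
Same type (O): 1 of 3.

1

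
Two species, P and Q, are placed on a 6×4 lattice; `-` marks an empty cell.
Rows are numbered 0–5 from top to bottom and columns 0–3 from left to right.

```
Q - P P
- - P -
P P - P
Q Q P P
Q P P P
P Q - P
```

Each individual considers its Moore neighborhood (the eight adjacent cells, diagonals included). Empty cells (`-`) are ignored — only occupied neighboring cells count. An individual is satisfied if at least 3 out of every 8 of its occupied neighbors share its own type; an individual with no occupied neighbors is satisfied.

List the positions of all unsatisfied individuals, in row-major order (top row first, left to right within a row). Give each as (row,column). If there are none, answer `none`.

(0,0)Q 0/0 ✓
(0,2)P 2/2 ✓
(0,3)P 2/2 ✓
(1,2)P 4/4 ✓
(2,0)P 1/3 ✗
(2,1)P 3/5 ✓
(2,3)P 3/3 ✓
(3,0)Q 2/5 ✓
(3,1)Q 2/7 ✗
(3,2)P 6/7 ✓
(3,3)P 4/4 ✓
(4,0)Q 3/5 ✓
(4,1)P 3/7 ✓
(4,2)P 5/7 ✓
(4,3)P 4/4 ✓
(5,0)P 1/3 ✗
(5,1)Q 1/4 ✗
(5,3)P 2/2 ✓

(2,0), (3,1), (5,0), (5,1)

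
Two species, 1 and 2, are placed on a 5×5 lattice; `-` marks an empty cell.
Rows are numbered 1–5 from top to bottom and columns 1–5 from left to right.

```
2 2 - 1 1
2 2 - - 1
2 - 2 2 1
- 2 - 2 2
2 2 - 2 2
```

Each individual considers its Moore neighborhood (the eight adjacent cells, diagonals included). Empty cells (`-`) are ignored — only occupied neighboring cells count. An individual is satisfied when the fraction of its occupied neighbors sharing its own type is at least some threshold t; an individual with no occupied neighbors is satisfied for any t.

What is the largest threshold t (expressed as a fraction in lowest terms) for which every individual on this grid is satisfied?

(1,1)2 3/3
(1,2)2 3/3
(1,4)1 2/2
(1,5)1 2/2
(2,1)2 4/4
(2,2)2 5/5
(2,5)1 3/4
(3,1)2 3/3
(3,3)2 4/4
(3,4)2 3/5
(3,5)1 1/4
(4,2)2 4/4
(4,4)2 5/6
(4,5)2 4/5
(5,1)2 2/2
(5,2)2 2/2
(5,4)2 3/3
(5,5)2 3/3
The smallest same-type fraction is 1/4 at (3,5), which reduces to 1/4. Any threshold above that leaves this individual unsatisfied.

1/4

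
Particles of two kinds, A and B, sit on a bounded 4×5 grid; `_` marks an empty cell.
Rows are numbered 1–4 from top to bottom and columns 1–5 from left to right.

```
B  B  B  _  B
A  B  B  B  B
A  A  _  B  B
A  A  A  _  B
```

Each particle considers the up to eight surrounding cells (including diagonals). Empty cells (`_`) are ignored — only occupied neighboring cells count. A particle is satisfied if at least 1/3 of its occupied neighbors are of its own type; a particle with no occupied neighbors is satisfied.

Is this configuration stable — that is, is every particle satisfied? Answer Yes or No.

Row 1: (1,1)B 2/3 satisfied · (1,2)B 4/5 satisfied · (1,3)B 4/4 satisfied · (1,5)B 2/2 satisfied
Row 2: (2,1)A 2/5 satisfied · (2,2)B 4/7 satisfied · (2,3)B 5/6 satisfied · (2,4)B 6/6 satisfied · (2,5)B 4/4 satisfied
Row 3: (3,1)A 4/5 satisfied · (3,2)A 5/7 satisfied · (3,4)B 5/6 satisfied · (3,5)B 4/4 satisfied
Row 4: (4,1)A 3/3 satisfied · (4,2)A 4/4 satisfied · (4,3)A 2/3 satisfied · (4,5)B 2/2 satisfied
All meet the threshold, so the configuration is stable.

Yes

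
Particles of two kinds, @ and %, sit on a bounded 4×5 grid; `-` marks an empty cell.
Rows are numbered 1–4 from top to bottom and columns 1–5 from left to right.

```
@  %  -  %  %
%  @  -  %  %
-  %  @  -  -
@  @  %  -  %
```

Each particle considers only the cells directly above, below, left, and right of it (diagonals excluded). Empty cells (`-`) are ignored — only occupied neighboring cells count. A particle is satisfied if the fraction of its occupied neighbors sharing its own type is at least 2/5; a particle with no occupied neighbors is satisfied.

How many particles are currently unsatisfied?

8

Row 1: (1,1)@ 0/2 ✗ · (1,2)% 0/2 ✗ · (1,4)% 2/2 ✓ · (1,5)% 2/2 ✓
Row 2: (2,1)% 0/2 ✗ · (2,2)@ 0/3 ✗ · (2,4)% 2/2 ✓ · (2,5)% 2/2 ✓
Row 3: (3,2)% 0/3 ✗ · (3,3)@ 0/2 ✗
Row 4: (4,1)@ 1/1 ✓ · (4,2)@ 1/3 ✗ · (4,3)% 0/2 ✗ · (4,5)% 0/0 ✓
Unsatisfied: (1,1), (1,2), (2,1), (2,2), (3,2), (3,3), (4,2), (4,3) — 8 in total.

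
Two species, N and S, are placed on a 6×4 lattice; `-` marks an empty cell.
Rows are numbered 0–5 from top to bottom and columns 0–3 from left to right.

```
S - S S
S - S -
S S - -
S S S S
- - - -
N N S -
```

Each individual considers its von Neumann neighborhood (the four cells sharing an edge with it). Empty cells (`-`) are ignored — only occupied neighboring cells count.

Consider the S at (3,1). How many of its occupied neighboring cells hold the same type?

3

Occupied neighbors of (3,1): (2,1)=S, (3,0)=S, (3,2)=S.
Same type (S): 3 of 3.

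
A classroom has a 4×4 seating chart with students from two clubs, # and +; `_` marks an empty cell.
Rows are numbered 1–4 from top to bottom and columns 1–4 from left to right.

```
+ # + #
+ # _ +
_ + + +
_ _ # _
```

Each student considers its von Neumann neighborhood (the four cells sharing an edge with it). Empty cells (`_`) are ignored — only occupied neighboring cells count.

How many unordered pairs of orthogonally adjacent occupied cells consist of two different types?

7

Scan each occupied cell's neighbors to the right and below so each pair is counted once.
From row 1: 4 unlike of 6 pairs (running 4/6).
From row 2: 2 unlike of 3 pairs (running 6/9).
From row 3: 1 unlike of 3 pairs (running 7/12).
Total adjacent occupied pairs: 12; unlike-type pairs: 7.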